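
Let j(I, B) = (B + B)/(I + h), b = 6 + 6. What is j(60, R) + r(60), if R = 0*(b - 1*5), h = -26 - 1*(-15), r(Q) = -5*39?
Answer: -195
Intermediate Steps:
b = 12
r(Q) = -195
h = -11 (h = -26 + 15 = -11)
R = 0 (R = 0*(12 - 1*5) = 0*(12 - 5) = 0*7 = 0)
j(I, B) = 2*B/(-11 + I) (j(I, B) = (B + B)/(I - 11) = (2*B)/(-11 + I) = 2*B/(-11 + I))
j(60, R) + r(60) = 2*0/(-11 + 60) - 195 = 2*0/49 - 195 = 2*0*(1/49) - 195 = 0 - 195 = -195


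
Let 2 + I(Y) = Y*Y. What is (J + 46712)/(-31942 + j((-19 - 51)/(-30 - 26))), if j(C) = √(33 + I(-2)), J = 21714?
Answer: -2185663292/1020291329 - 68426*√35/1020291329 ≈ -2.1426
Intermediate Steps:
I(Y) = -2 + Y² (I(Y) = -2 + Y*Y = -2 + Y²)
j(C) = √35 (j(C) = √(33 + (-2 + (-2)²)) = √(33 + (-2 + 4)) = √(33 + 2) = √35)
(J + 46712)/(-31942 + j((-19 - 51)/(-30 - 26))) = (21714 + 46712)/(-31942 + √35) = 68426/(-31942 + √35)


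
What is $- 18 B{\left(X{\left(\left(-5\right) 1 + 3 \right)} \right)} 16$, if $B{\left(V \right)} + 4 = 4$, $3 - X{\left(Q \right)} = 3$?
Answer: $0$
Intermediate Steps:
$X{\left(Q \right)} = 0$ ($X{\left(Q \right)} = 3 - 3 = 0$)
$B{\left(V \right)} = 0$ ($B{\left(V \right)} = -4 + 4 = 0$)
$- 18 B{\left(X{\left(\left(-5\right) 1 + 3 \right)} \right)} 16 = \left(-18\right) 0 \cdot 16 = 0 \cdot 16 = 0$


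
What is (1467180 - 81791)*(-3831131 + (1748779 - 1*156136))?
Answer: -3101176651832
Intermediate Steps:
(1467180 - 81791)*(-3831131 + (1748779 - 1*156136)) = 1385389*(-3831131 + (1748779 - 156136)) = 1385389*(-3831131 + 1592643) = 1385389*(-2238488) = -3101176651832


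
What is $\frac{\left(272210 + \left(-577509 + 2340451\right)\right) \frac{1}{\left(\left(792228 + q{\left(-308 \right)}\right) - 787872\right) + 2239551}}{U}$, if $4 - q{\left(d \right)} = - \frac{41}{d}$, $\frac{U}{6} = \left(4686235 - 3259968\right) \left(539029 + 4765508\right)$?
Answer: $\frac{1658272}{82997323177909049751} \approx 1.998 \cdot 10^{-14}$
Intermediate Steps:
$U = 45394116440274$ ($U = 6 \left(4686235 - 3259968\right) \left(539029 + 4765508\right) = 6 \cdot 1426267 \cdot 5304537 = 6 \cdot 7565686073379 = 45394116440274$)
$q{\left(d \right)} = 4 + \frac{41}{d}$ ($q{\left(d \right)} = 4 - - \frac{41}{d} = 4 + \frac{41}{d}$)
$\frac{\left(272210 + \left(-577509 + 2340451\right)\right) \frac{1}{\left(\left(792228 + q{\left(-308 \right)}\right) - 787872\right) + 2239551}}{U} = \frac{\left(272210 + \left(-577509 + 2340451\right)\right) \frac{1}{\left(\left(792228 + \left(4 + \frac{41}{-308}\right)\right) - 787872\right) + 2239551}}{45394116440274} = \frac{272210 + 1762942}{\left(\left(792228 + \left(4 + 41 \left(- \frac{1}{308}\right)\right)\right) - 787872\right) + 2239551} \cdot \frac{1}{45394116440274} = \frac{2035152}{\left(\left(792228 + \left(4 - \frac{41}{308}\right)\right) - 787872\right) + 2239551} \cdot \frac{1}{45394116440274} = \frac{2035152}{\left(\left(792228 + \frac{1191}{308}\right) - 787872\right) + 2239551} \cdot \frac{1}{45394116440274} = \frac{2035152}{\left(\frac{244007415}{308} - 787872\right) + 2239551} \cdot \frac{1}{45394116440274} = \frac{2035152}{\frac{1342839}{308} + 2239551} \cdot \frac{1}{45394116440274} = \frac{2035152}{\frac{691124547}{308}} \cdot \frac{1}{45394116440274} = 2035152 \cdot \frac{308}{691124547} \cdot \frac{1}{45394116440274} = \frac{208942272}{230374849} \cdot \frac{1}{45394116440274} = \frac{1658272}{82997323177909049751}$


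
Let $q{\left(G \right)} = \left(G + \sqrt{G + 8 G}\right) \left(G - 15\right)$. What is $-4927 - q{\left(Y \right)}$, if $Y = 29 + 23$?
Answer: $-6851 - 222 \sqrt{13} \approx -7651.4$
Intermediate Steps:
$Y = 52$
$q{\left(G \right)} = \left(-15 + G\right) \left(G + 3 \sqrt{G}\right)$ ($q{\left(G \right)} = \left(G + \sqrt{9 G}\right) \left(-15 + G\right) = \left(G + 3 \sqrt{G}\right) \left(-15 + G\right) = \left(-15 + G\right) \left(G + 3 \sqrt{G}\right)$)
$-4927 - q{\left(Y \right)} = -4927 - \left(52^{2} - 45 \sqrt{52} - 780 + 3 \cdot 52^{\frac{3}{2}}\right) = -4927 - \left(2704 - 45 \cdot 2 \sqrt{13} - 780 + 3 \cdot 104 \sqrt{13}\right) = -4927 - \left(2704 - 90 \sqrt{13} - 780 + 312 \sqrt{13}\right) = -4927 - \left(1924 + 222 \sqrt{13}\right) = -6851 - 222 \sqrt{13}$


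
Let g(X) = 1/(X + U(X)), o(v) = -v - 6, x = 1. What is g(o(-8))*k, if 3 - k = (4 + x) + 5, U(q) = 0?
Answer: -7/2 ≈ -3.5000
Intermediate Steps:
o(v) = -6 - v
g(X) = 1/X (g(X) = 1/(X + 0) = 1/X)
k = -7 (k = 3 - ((4 + 1) + 5) = 3 - (5 + 5) = 3 - 1*10 = 3 - 10 = -7)
g(o(-8))*k = -7/(-6 - 1*(-8)) = -7/(-6 + 8) = -7/2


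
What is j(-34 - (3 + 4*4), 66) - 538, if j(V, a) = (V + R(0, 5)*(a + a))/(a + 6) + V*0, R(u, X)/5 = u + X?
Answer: -35489/72 ≈ -492.90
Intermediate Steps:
R(u, X) = 5*X + 5*u (R(u, X) = 5*(u + X) = 5*(X + u) = 5*X + 5*u)
j(V, a) = (V + 50*a)/(6 + a) (j(V, a) = (V + (5*5 + 5*0)*(a + a))/(a + 6) + V*0 = (V + (25 + 0)*(2*a))/(6 + a) + 0 = (V + 25*(2*a))/(6 + a) + 0 = (V + 50*a)/(6 + a) + 0 = (V + 50*a)/(6 + a))
j(-34 - (3 + 4*4), 66) - 538 = ((-34 - (3 + 4*4)) + 50*66)/(6 + 66) - 538 = ((-34 - (3 + 16)) + 3300)/72 - 538 = ((-34 - 1*19) + 3300)/72 - 538 = ((-34 - 19) + 3300)/72 - 538 = (-53 + 3300)/72 - 538 = (1/72)*3247 - 538 = 3247/72 - 538 = -35489/72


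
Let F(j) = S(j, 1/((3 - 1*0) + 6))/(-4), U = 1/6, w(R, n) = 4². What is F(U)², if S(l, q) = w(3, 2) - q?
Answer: 20449/1296 ≈ 15.779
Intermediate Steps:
w(R, n) = 16
U = ⅙ ≈ 0.16667
S(l, q) = 16 - q
F(j) = -143/36 (F(j) = (16 - 1/((3 - 1*0) + 6))/(-4) = (16 - 1/((3 + 0) + 6))*(-¼) = (16 - 1/(3 + 6))*(-¼) = (16 - 1/9)*(-¼) = (16 - 1*⅑)*(-¼) = (16 - ⅑)*(-¼) = (143/9)*(-¼) = -143/36)
F(U)² = (-143/36)² = 20449/1296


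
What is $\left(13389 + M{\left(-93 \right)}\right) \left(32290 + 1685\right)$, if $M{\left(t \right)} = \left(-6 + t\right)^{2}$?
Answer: $787880250$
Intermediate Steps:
$\left(13389 + M{\left(-93 \right)}\right) \left(32290 + 1685\right) = \left(13389 + \left(-6 - 93\right)^{2}\right) \left(32290 + 1685\right) = \left(13389 + \left(-99\right)^{2}\right) 33975 = \left(13389 + 9801\right) 33975 = 23190 \cdot 33975 = 787880250$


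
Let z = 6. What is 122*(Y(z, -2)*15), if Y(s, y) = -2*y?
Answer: 7320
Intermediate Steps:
122*(Y(z, -2)*15) = 122*(-2*(-2)*15) = 122*(4*15) = 122*60 = 7320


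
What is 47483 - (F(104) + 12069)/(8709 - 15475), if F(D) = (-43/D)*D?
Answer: 160641002/3383 ≈ 47485.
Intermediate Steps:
F(D) = -43
47483 - (F(104) + 12069)/(8709 - 15475) = 47483 - (-43 + 12069)/(8709 - 15475) = 47483 - 12026/(-6766) = 47483 - 12026*(-1)/6766 = 47483 - 1*(-6013/3383) = 47483 + 6013/3383 = 160641002/3383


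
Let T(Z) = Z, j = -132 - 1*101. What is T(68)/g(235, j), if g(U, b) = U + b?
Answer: 34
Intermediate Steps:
j = -233 (j = -132 - 101 = -233)
T(68)/g(235, j) = 68/(235 - 233) = 68/2 = 68*(1/2) = 34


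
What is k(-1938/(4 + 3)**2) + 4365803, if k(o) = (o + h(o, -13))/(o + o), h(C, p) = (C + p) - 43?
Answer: 4230464762/969 ≈ 4.3658e+6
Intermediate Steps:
h(C, p) = -43 + C + p
k(o) = (-56 + 2*o)/(2*o) (k(o) = (o + (-43 + o - 13))/(o + o) = (o + (-56 + o))/((2*o)) = (-56 + 2*o)*(1/(2*o)) = (-56 + 2*o)/(2*o))
k(-1938/(4 + 3)**2) + 4365803 = (-28 - 1938/(4 + 3)**2)/((-1938/(4 + 3)**2)) + 4365803 = (-28 - 1938/(7**2))/((-1938/(7**2))) + 4365803 = (-28 - 1938/49)/((-1938/49)) + 4365803 = (-28 - 1938*1/49)/((-1938*1/49)) + 4365803 = (-28 - 1938/49)/(-1938/49) + 4365803 = -49/1938*(-3310/49) + 4365803 = 1655/969 + 4365803 = 4230464762/969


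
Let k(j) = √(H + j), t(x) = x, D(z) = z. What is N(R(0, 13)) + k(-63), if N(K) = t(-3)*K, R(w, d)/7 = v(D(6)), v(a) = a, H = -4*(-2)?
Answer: -126 + I*√55 ≈ -126.0 + 7.4162*I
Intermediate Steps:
H = 8
R(w, d) = 42 (R(w, d) = 7*6 = 42)
N(K) = -3*K
k(j) = √(8 + j)
N(R(0, 13)) + k(-63) = -3*42 + √(8 - 63) = -126 + √(-55) = -126 + I*√55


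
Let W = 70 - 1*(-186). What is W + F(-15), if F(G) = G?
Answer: 241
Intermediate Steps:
W = 256 (W = 70 + 186 = 256)
W + F(-15) = 256 - 15 = 241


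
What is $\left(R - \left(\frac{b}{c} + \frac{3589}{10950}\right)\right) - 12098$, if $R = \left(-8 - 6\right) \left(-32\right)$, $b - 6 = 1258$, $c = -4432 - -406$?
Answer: $- \frac{85597893919}{7347450} \approx -11650.0$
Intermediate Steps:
$c = -4026$ ($c = -4432 + 406 = -4026$)
$b = 1264$ ($b = 6 + 1258 = 1264$)
$R = 448$ ($R = \left(-14\right) \left(-32\right) = 448$)
$\left(R - \left(\frac{b}{c} + \frac{3589}{10950}\right)\right) - 12098 = \left(448 - \left(\frac{1264}{-4026} + \frac{3589}{10950}\right)\right) - 12098 = \left(448 - \left(1264 \left(- \frac{1}{4026}\right) + 3589 \cdot \frac{1}{10950}\right)\right) - 12098 = \left(448 - \left(- \frac{632}{2013} + \frac{3589}{10950}\right)\right) - 12098 = \left(448 - \frac{101419}{7347450}\right) - 12098 = \frac{3291556181}{7347450} - 12098 = - \frac{85597893919}{7347450}$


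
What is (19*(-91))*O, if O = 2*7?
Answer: -24206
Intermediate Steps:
O = 14
(19*(-91))*O = (19*(-91))*14 = -1729*14 = -24206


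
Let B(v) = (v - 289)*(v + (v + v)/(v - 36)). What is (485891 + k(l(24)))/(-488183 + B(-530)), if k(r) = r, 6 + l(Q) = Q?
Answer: -137512247/15748049 ≈ -8.7320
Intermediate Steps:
l(Q) = -6 + Q
B(v) = (-289 + v)*(v + 2*v/(-36 + v)) (B(v) = (-289 + v)*(v + (2*v)/(-36 + v)) = (-289 + v)*(v + 2*v/(-36 + v)))
(485891 + k(l(24)))/(-488183 + B(-530)) = (485891 + (-6 + 24))/(-488183 - 530*(9826 + (-530)² - 323*(-530))/(-36 - 530)) = (485891 + 18)/(-488183 - 530*(9826 + 280900 + 171190)/(-566)) = 485909/(-488183 - 530*(-1/566)*461916) = 485909/(-488183 + 122407740/283) = 485909/(-15748049/283) = 485909*(-283/15748049) = -137512247/15748049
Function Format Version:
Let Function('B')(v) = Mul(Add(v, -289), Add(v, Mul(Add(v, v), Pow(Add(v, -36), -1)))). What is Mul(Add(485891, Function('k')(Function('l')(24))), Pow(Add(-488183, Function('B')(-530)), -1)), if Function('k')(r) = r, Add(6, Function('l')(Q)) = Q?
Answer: Rational(-137512247, 15748049) ≈ -8.7320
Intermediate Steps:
Function('l')(Q) = Add(-6, Q)
Function('B')(v) = Mul(Add(-289, v), Add(v, Mul(2, v, Pow(Add(-36, v), -1)))) (Function('B')(v) = Mul(Add(-289, v), Add(v, Mul(Mul(2, v), Pow(Add(-36, v), -1)))) = Mul(Add(-289, v), Add(v, Mul(2, v, Pow(Add(-36, v), -1)))))
Mul(Add(485891, Function('k')(Function('l')(24))), Pow(Add(-488183, Function('B')(-530)), -1)) = Mul(Add(485891, Add(-6, 24)), Pow(Add(-488183, Mul(-530, Pow(Add(-36, -530), -1), Add(9826, Pow(-530, 2), Mul(-323, -530)))), -1)) = Mul(Add(485891, 18), Pow(Add(-488183, Mul(-530, Pow(-566, -1), Add(9826, 280900, 171190))), -1)) = Mul(485909, Pow(Add(-488183, Mul(-530, Rational(-1, 566), 461916)), -1)) = Mul(485909, Pow(Add(-488183, Rational(122407740, 283)), -1)) = Mul(485909, Pow(Rational(-15748049, 283), -1)) = Mul(485909, Rational(-283, 15748049)) = Rational(-137512247, 15748049)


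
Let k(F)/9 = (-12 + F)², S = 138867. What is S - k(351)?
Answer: -895422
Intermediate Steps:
k(F) = 9*(-12 + F)²
S - k(351) = 138867 - 9*(-12 + 351)² = 138867 - 9*339² = 138867 - 9*114921 = 138867 - 1*1034289 = 138867 - 1034289 = -895422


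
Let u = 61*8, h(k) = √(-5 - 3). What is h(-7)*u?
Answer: 976*I*√2 ≈ 1380.3*I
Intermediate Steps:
h(k) = 2*I*√2 (h(k) = √(-8) = 2*I*√2)
u = 488
h(-7)*u = (2*I*√2)*488 = 976*I*√2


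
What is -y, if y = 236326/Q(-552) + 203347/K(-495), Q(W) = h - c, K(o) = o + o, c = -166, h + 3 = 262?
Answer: -29508053/84150 ≈ -350.66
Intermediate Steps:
h = 259 (h = -3 + 262 = 259)
K(o) = 2*o
Q(W) = 425 (Q(W) = 259 - 1*(-166) = 259 + 166 = 425)
y = 29508053/84150 (y = 236326/425 + 203347/((2*(-495))) = 236326*(1/425) + 203347/(-990) = 236326/425 + 203347*(-1/990) = 236326/425 - 203347/990 = 29508053/84150 ≈ 350.66)
-y = -1*29508053/84150 = -29508053/84150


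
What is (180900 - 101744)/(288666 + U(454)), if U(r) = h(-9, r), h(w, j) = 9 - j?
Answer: 79156/288221 ≈ 0.27464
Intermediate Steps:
U(r) = 9 - r
(180900 - 101744)/(288666 + U(454)) = (180900 - 101744)/(288666 + (9 - 1*454)) = 79156/(288666 + (9 - 454)) = 79156/(288666 - 445) = 79156/288221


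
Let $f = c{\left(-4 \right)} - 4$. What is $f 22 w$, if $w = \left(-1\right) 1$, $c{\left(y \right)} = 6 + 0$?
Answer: $-44$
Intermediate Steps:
$c{\left(y \right)} = 6$
$w = -1$
$f = 2$ ($f = 6 - 4 = 2$)
$f 22 w = 2 \cdot 22 \left(-1\right) = 44 \left(-1\right) = -44$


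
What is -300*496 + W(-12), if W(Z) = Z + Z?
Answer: -148824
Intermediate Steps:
W(Z) = 2*Z
-300*496 + W(-12) = -300*496 + 2*(-12) = -148800 - 24 = -148824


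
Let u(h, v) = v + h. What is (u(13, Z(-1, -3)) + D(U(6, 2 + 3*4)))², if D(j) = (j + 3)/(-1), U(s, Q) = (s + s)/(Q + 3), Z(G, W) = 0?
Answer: 24964/289 ≈ 86.381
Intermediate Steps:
u(h, v) = h + v
U(s, Q) = 2*s/(3 + Q) (U(s, Q) = (2*s)/(3 + Q) = 2*s/(3 + Q))
D(j) = -3 - j (D(j) = (3 + j)*(-1) = -3 - j)
(u(13, Z(-1, -3)) + D(U(6, 2 + 3*4)))² = ((13 + 0) + (-3 - 2*6/(3 + (2 + 3*4))))² = (13 + (-3 - 2*6/(3 + (2 + 12))))² = (13 + (-3 - 2*6/(3 + 14)))² = (13 + (-3 - 2*6/17))² = (13 + (-3 - 1*12/17))² = (13 + (-3 - 12/17))² = (13 - 63/17)² = (158/17)² = 24964/289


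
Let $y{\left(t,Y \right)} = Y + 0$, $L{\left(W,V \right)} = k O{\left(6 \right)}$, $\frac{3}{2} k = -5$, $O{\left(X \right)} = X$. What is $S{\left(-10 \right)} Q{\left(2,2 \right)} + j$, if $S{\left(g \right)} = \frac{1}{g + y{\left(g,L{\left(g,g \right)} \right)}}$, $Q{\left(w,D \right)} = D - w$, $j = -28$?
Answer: $-28$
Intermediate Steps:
$k = - \frac{10}{3}$ ($k = \frac{2}{3} \left(-5\right) = - \frac{10}{3} \approx -3.3333$)
$L{\left(W,V \right)} = -20$ ($L{\left(W,V \right)} = \left(- \frac{10}{3}\right) 6 = -20$)
$y{\left(t,Y \right)} = Y$
$S{\left(g \right)} = \frac{1}{-20 + g}$ ($S{\left(g \right)} = \frac{1}{g - 20} = \frac{1}{-20 + g}$)
$S{\left(-10 \right)} Q{\left(2,2 \right)} + j = \frac{2 - 2}{-20 - 10} - 28 = \frac{2 - 2}{-30} - 28 = \left(- \frac{1}{30}\right) 0 - 28 = 0 - 28 = -28$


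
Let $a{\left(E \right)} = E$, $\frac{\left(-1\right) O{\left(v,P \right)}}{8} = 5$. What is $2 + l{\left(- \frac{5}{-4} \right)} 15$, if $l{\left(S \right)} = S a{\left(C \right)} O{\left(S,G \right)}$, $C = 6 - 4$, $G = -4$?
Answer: $-1498$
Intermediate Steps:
$O{\left(v,P \right)} = -40$ ($O{\left(v,P \right)} = \left(-8\right) 5 = -40$)
$C = 2$ ($C = 6 - 4 = 2$)
$l{\left(S \right)} = - 80 S$ ($l{\left(S \right)} = S 2 \left(-40\right) = 2 S \left(-40\right) = - 80 S$)
$2 + l{\left(- \frac{5}{-4} \right)} 15 = 2 + - 80 \left(- \frac{5}{-4}\right) 15 = 2 + - 80 \left(\left(-5\right) \left(- \frac{1}{4}\right)\right) 15 = 2 + \left(-80\right) \frac{5}{4} \cdot 15 = 2 - 1500 = -1498$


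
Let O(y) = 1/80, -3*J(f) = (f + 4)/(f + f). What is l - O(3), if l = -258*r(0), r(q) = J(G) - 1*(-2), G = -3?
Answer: -127283/240 ≈ -530.35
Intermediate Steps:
J(f) = -(4 + f)/(6*f) (J(f) = -(f + 4)/(3*(f + f)) = -(4 + f)/(3*(2*f)) = -(4 + f)*1/(2*f)/3 = -(4 + f)/(6*f))
r(q) = 37/18 (r(q) = (⅙)*(-4 - 1*(-3))/(-3) - 1*(-2) = (⅙)*(-⅓)*(-4 + 3) + 2 = (⅙)*(-⅓)*(-1) + 2 = 1/18 + 2 = 37/18)
O(y) = 1/80
l = -1591/3 (l = -258*37/18 = -1591/3 ≈ -530.33)
l - O(3) = -1591/3 - 1*1/80 = -1591/3 - 1/80 = -127283/240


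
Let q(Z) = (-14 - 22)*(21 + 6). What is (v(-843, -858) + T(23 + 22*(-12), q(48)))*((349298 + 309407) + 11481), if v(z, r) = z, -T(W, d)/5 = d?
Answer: 2692137162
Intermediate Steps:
q(Z) = -972 (q(Z) = -36*27 = -972)
T(W, d) = -5*d
(v(-843, -858) + T(23 + 22*(-12), q(48)))*((349298 + 309407) + 11481) = (-843 - 5*(-972))*((349298 + 309407) + 11481) = (-843 + 4860)*(658705 + 11481) = 4017*670186 = 2692137162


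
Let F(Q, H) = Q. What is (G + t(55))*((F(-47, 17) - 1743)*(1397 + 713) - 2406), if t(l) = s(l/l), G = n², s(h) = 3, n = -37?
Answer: -5185207832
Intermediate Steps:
G = 1369 (G = (-37)² = 1369)
t(l) = 3
(G + t(55))*((F(-47, 17) - 1743)*(1397 + 713) - 2406) = (1369 + 3)*((-47 - 1743)*(1397 + 713) - 2406) = 1372*(-1790*2110 - 2406) = 1372*(-3776900 - 2406) = 1372*(-3779306) = -5185207832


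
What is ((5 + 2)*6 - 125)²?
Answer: 6889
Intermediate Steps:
((5 + 2)*6 - 125)² = (7*6 - 125)² = (42 - 125)² = (-83)² = 6889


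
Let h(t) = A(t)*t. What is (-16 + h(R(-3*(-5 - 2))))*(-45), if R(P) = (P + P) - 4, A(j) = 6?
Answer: -9540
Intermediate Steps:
R(P) = -4 + 2*P (R(P) = 2*P - 4 = -4 + 2*P)
h(t) = 6*t
(-16 + h(R(-3*(-5 - 2))))*(-45) = (-16 + 6*(-4 + 2*(-3*(-5 - 2))))*(-45) = (-16 + 6*(-4 + 2*(-3*(-7))))*(-45) = (-16 + 6*(-4 + 2*21))*(-45) = (-16 + 6*(-4 + 42))*(-45) = (-16 + 6*38)*(-45) = (-16 + 228)*(-45) = 212*(-45) = -9540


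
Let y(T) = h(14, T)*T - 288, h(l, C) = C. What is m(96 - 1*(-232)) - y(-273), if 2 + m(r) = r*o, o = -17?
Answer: -79819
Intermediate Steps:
y(T) = -288 + T**2 (y(T) = T*T - 288 = T**2 - 288 = -288 + T**2)
m(r) = -2 - 17*r (m(r) = -2 + r*(-17) = -2 - 17*r)
m(96 - 1*(-232)) - y(-273) = (-2 - 17*(96 - 1*(-232))) - (-288 + (-273)**2) = (-2 - 17*(96 + 232)) - (-288 + 74529) = (-2 - 17*328) - 1*74241 = (-2 - 5576) - 74241 = -5578 - 74241 = -79819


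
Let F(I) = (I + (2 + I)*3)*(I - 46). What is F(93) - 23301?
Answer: -5535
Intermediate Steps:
F(I) = (-46 + I)*(6 + 4*I) (F(I) = (I + (6 + 3*I))*(-46 + I) = (6 + 4*I)*(-46 + I) = (-46 + I)*(6 + 4*I))
F(93) - 23301 = (-276 - 178*93 + 4*93**2) - 23301 = (-276 - 16554 + 4*8649) - 23301 = (-276 - 16554 + 34596) - 23301 = 17766 - 23301 = -5535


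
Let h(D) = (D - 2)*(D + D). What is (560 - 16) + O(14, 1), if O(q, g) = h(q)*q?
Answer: 5248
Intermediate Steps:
h(D) = 2*D*(-2 + D) (h(D) = (-2 + D)*(2*D) = 2*D*(-2 + D))
O(q, g) = 2*q²*(-2 + q) (O(q, g) = (2*q*(-2 + q))*q = 2*q²*(-2 + q))
(560 - 16) + O(14, 1) = (560 - 16) + 2*14²*(-2 + 14) = 544 + 2*196*12 = 544 + 4704 = 5248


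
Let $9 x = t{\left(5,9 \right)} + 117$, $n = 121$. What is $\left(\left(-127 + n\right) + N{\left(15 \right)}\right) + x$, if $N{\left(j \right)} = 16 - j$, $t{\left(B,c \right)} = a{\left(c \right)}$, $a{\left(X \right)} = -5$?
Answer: $\frac{67}{9} \approx 7.4444$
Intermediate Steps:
$t{\left(B,c \right)} = -5$
$x = \frac{112}{9}$ ($x = \frac{-5 + 117}{9} = \frac{1}{9} \cdot 112 = \frac{112}{9} \approx 12.444$)
$\left(\left(-127 + n\right) + N{\left(15 \right)}\right) + x = \left(\left(-127 + 121\right) + \left(16 - 15\right)\right) + \frac{112}{9} = \left(-6 + \left(16 - 15\right)\right) + \frac{112}{9} = \left(-6 + 1\right) + \frac{112}{9} = -5 + \frac{112}{9} = \frac{67}{9}$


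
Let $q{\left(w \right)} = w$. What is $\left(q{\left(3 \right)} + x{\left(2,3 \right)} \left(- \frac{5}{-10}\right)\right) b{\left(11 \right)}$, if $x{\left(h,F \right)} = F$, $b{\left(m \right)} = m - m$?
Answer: $0$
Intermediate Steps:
$b{\left(m \right)} = 0$
$\left(q{\left(3 \right)} + x{\left(2,3 \right)} \left(- \frac{5}{-10}\right)\right) b{\left(11 \right)} = \left(3 + 3 \left(- \frac{5}{-10}\right)\right) 0 = \left(3 + 3 \left(\left(-5\right) \left(- \frac{1}{10}\right)\right)\right) 0 = \left(3 + 3 \cdot \frac{1}{2}\right) 0 = \left(3 + \frac{3}{2}\right) 0 = \frac{9}{2} \cdot 0 = 0$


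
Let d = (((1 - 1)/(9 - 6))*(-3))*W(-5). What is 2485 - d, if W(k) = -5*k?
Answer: 2485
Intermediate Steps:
d = 0 (d = (((1 - 1)/(9 - 6))*(-3))*(-5*(-5)) = ((0/3)*(-3))*25 = ((0*(1/3))*(-3))*25 = (0*(-3))*25 = 0*25 = 0)
2485 - d = 2485 - 1*0 = 2485 + 0 = 2485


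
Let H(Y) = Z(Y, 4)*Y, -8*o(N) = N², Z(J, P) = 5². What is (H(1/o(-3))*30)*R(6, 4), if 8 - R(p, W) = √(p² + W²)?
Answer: -16000/3 + 4000*√13/3 ≈ -525.93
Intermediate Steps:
Z(J, P) = 25
o(N) = -N²/8
R(p, W) = 8 - √(W² + p²) (R(p, W) = 8 - √(p² + W²) = 8 - √(W² + p²))
H(Y) = 25*Y
(H(1/o(-3))*30)*R(6, 4) = ((25/((-⅛*(-3)²)))*30)*(8 - √(4² + 6²)) = ((25/((-⅛*9)))*30)*(8 - √(16 + 36)) = ((25/(-9/8))*30)*(8 - √52) = ((25*(-8/9))*30)*(8 - 2*√13) = (-200/9*30)*(8 - 2*√13) = -2000*(8 - 2*√13)/3 = -16000/3 + 4000*√13/3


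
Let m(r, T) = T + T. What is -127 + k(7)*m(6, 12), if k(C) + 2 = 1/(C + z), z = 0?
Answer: -1201/7 ≈ -171.57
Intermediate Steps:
k(C) = -2 + 1/C (k(C) = -2 + 1/(C + 0) = -2 + 1/C)
m(r, T) = 2*T
-127 + k(7)*m(6, 12) = -127 + (-2 + 1/7)*(2*12) = -127 + (-2 + ⅐)*24 = -127 - 13/7*24 = -127 - 312/7 = -1201/7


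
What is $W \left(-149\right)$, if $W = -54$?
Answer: $8046$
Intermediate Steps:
$W \left(-149\right) = \left(-54\right) \left(-149\right) = 8046$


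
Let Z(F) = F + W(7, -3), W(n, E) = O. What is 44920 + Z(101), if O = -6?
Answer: 45015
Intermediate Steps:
W(n, E) = -6
Z(F) = -6 + F (Z(F) = F - 6 = -6 + F)
44920 + Z(101) = 44920 + (-6 + 101) = 44920 + 95 = 45015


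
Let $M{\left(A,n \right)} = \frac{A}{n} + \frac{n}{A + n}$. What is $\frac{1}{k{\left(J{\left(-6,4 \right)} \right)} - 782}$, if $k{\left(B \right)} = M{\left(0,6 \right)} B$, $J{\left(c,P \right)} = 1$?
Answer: $- \frac{1}{781} \approx -0.0012804$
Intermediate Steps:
$k{\left(B \right)} = B$ ($k{\left(B \right)} = \frac{0^{2} + 6^{2} + 0 \cdot 6}{6 \left(0 + 6\right)} B = \frac{0 + 36 + 0}{6 \cdot 6} B = \frac{1}{6} \cdot \frac{1}{6} \cdot 36 B = 1 B = B$)
$\frac{1}{k{\left(J{\left(-6,4 \right)} \right)} - 782} = \frac{1}{1 - 782} = \frac{1}{-781} = - \frac{1}{781}$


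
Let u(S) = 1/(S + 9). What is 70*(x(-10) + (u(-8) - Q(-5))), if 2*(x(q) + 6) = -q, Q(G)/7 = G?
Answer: 2450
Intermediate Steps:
u(S) = 1/(9 + S)
Q(G) = 7*G
x(q) = -6 - q/2 (x(q) = -6 + (-q)/2 = -6 - q/2)
70*(x(-10) + (u(-8) - Q(-5))) = 70*((-6 - ½*(-10)) + (1/(9 - 8) - 7*(-5))) = 70*((-6 + 5) + (1/1 - 1*(-35))) = 70*(-1 + (1 + 35)) = 70*(-1 + 36) = 70*35 = 2450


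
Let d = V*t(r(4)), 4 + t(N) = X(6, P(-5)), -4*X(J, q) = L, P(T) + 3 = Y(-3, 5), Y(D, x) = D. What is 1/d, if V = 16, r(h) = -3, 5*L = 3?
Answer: -5/332 ≈ -0.015060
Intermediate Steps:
L = 3/5 (L = (1/5)*3 = 3/5 ≈ 0.60000)
P(T) = -6 (P(T) = -3 - 3 = -6)
X(J, q) = -3/20 (X(J, q) = -1/4*3/5 = -3/20)
t(N) = -83/20 (t(N) = -4 - 3/20 = -83/20)
d = -332/5 (d = 16*(-83/20) = -332/5 ≈ -66.400)
1/d = 1/(-332/5) = -5/332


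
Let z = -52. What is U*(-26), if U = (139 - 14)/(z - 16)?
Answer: 1625/34 ≈ 47.794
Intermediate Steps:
U = -125/68 (U = (139 - 14)/(-52 - 16) = 125/(-68) = 125*(-1/68) = -125/68 ≈ -1.8382)
U*(-26) = -125/68*(-26) = 1625/34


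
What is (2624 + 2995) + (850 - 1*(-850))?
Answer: 7319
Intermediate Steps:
(2624 + 2995) + (850 - 1*(-850)) = 5619 + (850 + 850) = 5619 + 1700 = 7319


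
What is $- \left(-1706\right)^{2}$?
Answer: $-2910436$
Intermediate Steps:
$- \left(-1706\right)^{2} = \left(-1\right) 2910436 = -2910436$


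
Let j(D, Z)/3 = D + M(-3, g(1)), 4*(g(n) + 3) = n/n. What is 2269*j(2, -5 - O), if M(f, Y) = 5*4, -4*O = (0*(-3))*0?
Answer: 149754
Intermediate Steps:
O = 0 (O = -0*(-3)*0/4 = -0*0 = -¼*0 = 0)
g(n) = -11/4 (g(n) = -3 + (n/n)/4 = -3 + (¼)*1 = -3 + ¼ = -11/4)
M(f, Y) = 20
j(D, Z) = 60 + 3*D (j(D, Z) = 3*(D + 20) = 3*(20 + D) = 60 + 3*D)
2269*j(2, -5 - O) = 2269*(60 + 3*2) = 2269*(60 + 6) = 2269*66 = 149754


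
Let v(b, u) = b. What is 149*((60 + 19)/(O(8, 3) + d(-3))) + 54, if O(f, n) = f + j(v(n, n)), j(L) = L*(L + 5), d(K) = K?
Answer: 13337/29 ≈ 459.90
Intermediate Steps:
j(L) = L*(5 + L)
O(f, n) = f + n*(5 + n)
149*((60 + 19)/(O(8, 3) + d(-3))) + 54 = 149*((60 + 19)/((8 + 3*(5 + 3)) - 3)) + 54 = 149*(79/((8 + 3*8) - 3)) + 54 = 149*(79/((8 + 24) - 3)) + 54 = 149*(79/(32 - 3)) + 54 = 149*(79/29) + 54 = 11771/29 + 54 = 13337/29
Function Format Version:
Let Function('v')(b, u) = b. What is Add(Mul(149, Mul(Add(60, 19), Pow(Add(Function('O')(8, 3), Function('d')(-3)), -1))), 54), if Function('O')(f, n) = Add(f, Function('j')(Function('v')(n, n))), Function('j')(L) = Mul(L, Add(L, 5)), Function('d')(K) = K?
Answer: Rational(13337, 29) ≈ 459.90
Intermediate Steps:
Function('j')(L) = Mul(L, Add(5, L))
Function('O')(f, n) = Add(f, Mul(n, Add(5, n)))
Add(Mul(149, Mul(Add(60, 19), Pow(Add(Function('O')(8, 3), Function('d')(-3)), -1))), 54) = Add(Mul(149, Mul(Add(60, 19), Pow(Add(Add(8, Mul(3, Add(5, 3))), -3), -1))), 54) = Add(Mul(149, Mul(79, Pow(Add(Add(8, Mul(3, 8)), -3), -1))), 54) = Add(Mul(149, Mul(79, Pow(Add(Add(8, 24), -3), -1))), 54) = Add(Mul(149, Mul(79, Pow(Add(32, -3), -1))), 54) = Add(Mul(149, Mul(79, Pow(29, -1))), 54) = Add(Mul(149, Mul(79, Rational(1, 29))), 54) = Add(Mul(149, Rational(79, 29)), 54) = Add(Rational(11771, 29), 54) = Rational(13337, 29)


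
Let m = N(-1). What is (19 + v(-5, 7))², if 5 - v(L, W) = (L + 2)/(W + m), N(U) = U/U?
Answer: 38025/64 ≈ 594.14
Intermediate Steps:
N(U) = 1
m = 1
v(L, W) = 5 - (2 + L)/(1 + W) (v(L, W) = 5 - (L + 2)/(W + 1) = 5 - (2 + L)/(1 + W))
(19 + v(-5, 7))² = (19 + (3 - 1*(-5) + 5*7)/(1 + 7))² = (19 + (3 + 5 + 35)/8)² = (19 + (⅛)*43)² = (19 + 43/8)² = (195/8)² = 38025/64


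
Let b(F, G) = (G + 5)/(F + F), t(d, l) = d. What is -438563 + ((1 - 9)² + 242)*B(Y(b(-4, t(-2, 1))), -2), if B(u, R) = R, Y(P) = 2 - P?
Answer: -439175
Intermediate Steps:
b(F, G) = (5 + G)/(2*F) (b(F, G) = (5 + G)/((2*F)) = (5 + G)*(1/(2*F)) = (5 + G)/(2*F))
-438563 + ((1 - 9)² + 242)*B(Y(b(-4, t(-2, 1))), -2) = -438563 + ((1 - 9)² + 242)*(-2) = -438563 + ((-8)² + 242)*(-2) = -438563 + (64 + 242)*(-2) = -438563 + 306*(-2) = -438563 - 612 = -439175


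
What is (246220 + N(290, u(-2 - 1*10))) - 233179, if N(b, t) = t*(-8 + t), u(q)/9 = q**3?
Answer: 242002161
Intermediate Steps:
u(q) = 9*q**3
(246220 + N(290, u(-2 - 1*10))) - 233179 = (246220 + (9*(-2 - 1*10)**3)*(-8 + 9*(-2 - 1*10)**3)) - 233179 = (246220 + (9*(-2 - 10)**3)*(-8 + 9*(-2 - 10)**3)) - 233179 = (246220 + (9*(-12)**3)*(-8 + 9*(-12)**3)) - 233179 = (246220 + (9*(-1728))*(-8 + 9*(-1728))) - 233179 = (246220 - 15552*(-8 - 15552)) - 233179 = (246220 - 15552*(-15560)) - 233179 = (246220 + 241989120) - 233179 = 242235340 - 233179 = 242002161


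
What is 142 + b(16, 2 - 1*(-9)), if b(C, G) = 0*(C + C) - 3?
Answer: 139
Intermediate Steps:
b(C, G) = -3 (b(C, G) = 0*(2*C) - 3 = 0 - 3 = -3)
142 + b(16, 2 - 1*(-9)) = 142 - 3 = 139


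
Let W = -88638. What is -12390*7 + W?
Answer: -175368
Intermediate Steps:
-12390*7 + W = -12390*7 - 88638 = -86730 - 88638 = -175368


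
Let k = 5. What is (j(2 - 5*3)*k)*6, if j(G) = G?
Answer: -390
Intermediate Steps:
(j(2 - 5*3)*k)*6 = ((2 - 5*3)*5)*6 = ((2 - 15)*5)*6 = -13*5*6 = -65*6 = -390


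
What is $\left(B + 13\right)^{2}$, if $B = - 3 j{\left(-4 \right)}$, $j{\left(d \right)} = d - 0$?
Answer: $625$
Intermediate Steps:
$j{\left(d \right)} = d$ ($j{\left(d \right)} = d + 0 = d$)
$B = 12$ ($B = \left(-3\right) \left(-4\right) = 12$)
$\left(B + 13\right)^{2} = \left(12 + 13\right)^{2} = 25^{2} = 625$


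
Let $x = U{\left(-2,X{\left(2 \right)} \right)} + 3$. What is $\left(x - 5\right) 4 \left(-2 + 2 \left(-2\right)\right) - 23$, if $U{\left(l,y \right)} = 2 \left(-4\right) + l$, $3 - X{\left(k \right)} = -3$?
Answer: $265$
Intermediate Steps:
$X{\left(k \right)} = 6$ ($X{\left(k \right)} = 3 - -3 = 3 + 3 = 6$)
$U{\left(l,y \right)} = -8 + l$
$x = -7$ ($x = \left(-8 - 2\right) + 3 = -10 + 3 = -7$)
$\left(x - 5\right) 4 \left(-2 + 2 \left(-2\right)\right) - 23 = \left(-7 - 5\right) 4 \left(-2 + 2 \left(-2\right)\right) - 23 = \left(-12\right) 4 \left(-2 - 4\right) - 23 = \left(-48\right) \left(-6\right) - 23 = 288 - 23 = 265$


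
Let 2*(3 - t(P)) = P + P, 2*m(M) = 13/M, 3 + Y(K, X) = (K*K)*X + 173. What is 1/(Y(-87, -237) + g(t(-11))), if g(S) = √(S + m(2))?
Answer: -7174732/12869194817887 - 2*√69/12869194817887 ≈ -5.5751e-7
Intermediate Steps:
Y(K, X) = 170 + X*K² (Y(K, X) = -3 + ((K*K)*X + 173) = -3 + (K²*X + 173) = -3 + (X*K² + 173) = -3 + (173 + X*K²) = 170 + X*K²)
m(M) = 13/(2*M) (m(M) = (13/M)/2 = 13/(2*M))
t(P) = 3 - P (t(P) = 3 - (P + P)/2 = 3 - P)
g(S) = √(13/4 + S) (g(S) = √(S + (13/2)/2) = √(S + (13/2)*(½)) = √(S + 13/4) = √(13/4 + S))
1/(Y(-87, -237) + g(t(-11))) = 1/((170 - 237*(-87)²) + √(13 + 4*(3 - 1*(-11)))/2) = 1/((170 - 237*7569) + √(13 + 4*(3 + 11))/2) = 1/((170 - 1793853) + √(13 + 4*14)/2) = 1/(-1793683 + √(13 + 56)/2) = 1/(-1793683 + √69/2)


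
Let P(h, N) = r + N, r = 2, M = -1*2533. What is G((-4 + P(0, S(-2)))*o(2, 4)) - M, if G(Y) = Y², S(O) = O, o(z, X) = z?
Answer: 2597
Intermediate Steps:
M = -2533
P(h, N) = 2 + N
G((-4 + P(0, S(-2)))*o(2, 4)) - M = ((-4 + (2 - 2))*2)² - 1*(-2533) = ((-4 + 0)*2)² + 2533 = (-4*2)² + 2533 = (-8)² + 2533 = 64 + 2533 = 2597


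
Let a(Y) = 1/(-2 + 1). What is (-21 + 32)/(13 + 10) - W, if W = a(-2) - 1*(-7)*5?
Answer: -771/23 ≈ -33.522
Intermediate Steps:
a(Y) = -1 (a(Y) = 1/(-1) = -1)
W = 34 (W = -1 - 1*(-7)*5 = -1 + 7*5 = -1 + 35 = 34)
(-21 + 32)/(13 + 10) - W = (-21 + 32)/(13 + 10) - 1*34 = 11/23 - 34 = -771/23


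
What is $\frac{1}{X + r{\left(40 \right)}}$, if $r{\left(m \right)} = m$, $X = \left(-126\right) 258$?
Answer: $- \frac{1}{32468} \approx -3.08 \cdot 10^{-5}$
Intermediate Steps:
$X = -32508$
$\frac{1}{X + r{\left(40 \right)}} = \frac{1}{-32508 + 40} = \frac{1}{-32468} = - \frac{1}{32468}$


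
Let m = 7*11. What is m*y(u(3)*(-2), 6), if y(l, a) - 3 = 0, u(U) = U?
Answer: 231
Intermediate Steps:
m = 77
y(l, a) = 3 (y(l, a) = 3 + 0 = 3)
m*y(u(3)*(-2), 6) = 77*3 = 231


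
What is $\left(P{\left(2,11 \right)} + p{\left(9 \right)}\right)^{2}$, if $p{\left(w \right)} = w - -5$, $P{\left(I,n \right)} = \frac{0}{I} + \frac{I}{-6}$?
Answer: $\frac{1681}{9} \approx 186.78$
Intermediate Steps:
$P{\left(I,n \right)} = - \frac{I}{6}$ ($P{\left(I,n \right)} = 0 + I \left(- \frac{1}{6}\right) = 0 - \frac{I}{6} = - \frac{I}{6}$)
$p{\left(w \right)} = 5 + w$ ($p{\left(w \right)} = w + 5 = 5 + w$)
$\left(P{\left(2,11 \right)} + p{\left(9 \right)}\right)^{2} = \left(\left(- \frac{1}{6}\right) 2 + \left(5 + 9\right)\right)^{2} = \left(- \frac{1}{3} + 14\right)^{2} = \left(\frac{41}{3}\right)^{2} = \frac{1681}{9}$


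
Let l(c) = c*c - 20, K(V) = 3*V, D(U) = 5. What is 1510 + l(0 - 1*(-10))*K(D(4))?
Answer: 2710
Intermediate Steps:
l(c) = -20 + c**2 (l(c) = c**2 - 20 = -20 + c**2)
1510 + l(0 - 1*(-10))*K(D(4)) = 1510 + (-20 + (0 - 1*(-10))**2)*(3*5) = 1510 + (-20 + (0 + 10)**2)*15 = 1510 + (-20 + 10**2)*15 = 1510 + (-20 + 100)*15 = 1510 + 80*15 = 1510 + 1200 = 2710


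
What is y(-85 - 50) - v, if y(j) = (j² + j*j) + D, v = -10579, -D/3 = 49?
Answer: 46882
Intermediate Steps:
D = -147 (D = -3*49 = -147)
y(j) = -147 + 2*j² (y(j) = (j² + j*j) - 147 = (j² + j²) - 147 = 2*j² - 147 = -147 + 2*j²)
y(-85 - 50) - v = (-147 + 2*(-85 - 50)²) - 1*(-10579) = (-147 + 2*(-135)²) + 10579 = (-147 + 2*18225) + 10579 = (-147 + 36450) + 10579 = 36303 + 10579 = 46882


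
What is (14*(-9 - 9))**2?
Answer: 63504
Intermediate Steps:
(14*(-9 - 9))**2 = (14*(-18))**2 = (-252)**2 = 63504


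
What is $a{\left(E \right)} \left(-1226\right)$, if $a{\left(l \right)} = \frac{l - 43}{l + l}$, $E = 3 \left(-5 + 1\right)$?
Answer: $- \frac{33715}{12} \approx -2809.6$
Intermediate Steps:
$E = -12$ ($E = 3 \left(-4\right) = -12$)
$a{\left(l \right)} = \frac{-43 + l}{2 l}$
$a{\left(E \right)} \left(-1226\right) = \frac{-43 - 12}{2 \left(-12\right)} \left(-1226\right) = \frac{1}{2} \left(- \frac{1}{12}\right) \left(-55\right) \left(-1226\right) = \frac{55}{24} \left(-1226\right) = - \frac{33715}{12}$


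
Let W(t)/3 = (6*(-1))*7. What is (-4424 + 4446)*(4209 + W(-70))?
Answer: 89826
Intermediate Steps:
W(t) = -126 (W(t) = 3*((6*(-1))*7) = 3*(-6*7) = 3*(-42) = -126)
(-4424 + 4446)*(4209 + W(-70)) = (-4424 + 4446)*(4209 - 126) = 22*4083 = 89826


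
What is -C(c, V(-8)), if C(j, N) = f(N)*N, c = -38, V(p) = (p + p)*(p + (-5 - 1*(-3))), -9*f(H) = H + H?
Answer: 51200/9 ≈ 5688.9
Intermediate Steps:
f(H) = -2*H/9 (f(H) = -(H + H)/9 = -2*H/9)
V(p) = 2*p*(-2 + p) (V(p) = (2*p)*(p + (-5 + 3)) = (2*p)*(p - 2) = (2*p)*(-2 + p) = 2*p*(-2 + p))
C(j, N) = -2*N**2/9 (C(j, N) = (-2*N/9)*N = -2*N**2/9)
-C(c, V(-8)) = -(-2)*(2*(-8)*(-2 - 8))**2/9 = -(-2)*(2*(-8)*(-10))**2/9 = -(-2)*160**2/9 = -(-2)*25600/9 = -1*(-51200/9) = 51200/9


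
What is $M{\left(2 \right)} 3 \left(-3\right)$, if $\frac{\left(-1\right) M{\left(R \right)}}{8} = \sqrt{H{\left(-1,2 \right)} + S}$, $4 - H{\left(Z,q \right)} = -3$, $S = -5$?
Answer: $72 \sqrt{2} \approx 101.82$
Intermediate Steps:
$H{\left(Z,q \right)} = 7$ ($H{\left(Z,q \right)} = 4 - -3 = 4 + 3 = 7$)
$M{\left(R \right)} = - 8 \sqrt{2}$ ($M{\left(R \right)} = - 8 \sqrt{7 - 5} = - 8 \sqrt{2}$)
$M{\left(2 \right)} 3 \left(-3\right) = - 8 \sqrt{2} \cdot 3 \left(-3\right) = - 24 \sqrt{2} \left(-3\right) = 72 \sqrt{2}$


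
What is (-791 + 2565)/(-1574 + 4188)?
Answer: 887/1307 ≈ 0.67865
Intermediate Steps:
(-791 + 2565)/(-1574 + 4188) = 1774/2614 = 1774*(1/2614) = 887/1307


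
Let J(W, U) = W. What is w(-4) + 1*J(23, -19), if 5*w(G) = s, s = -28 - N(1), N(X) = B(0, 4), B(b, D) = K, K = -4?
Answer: 91/5 ≈ 18.200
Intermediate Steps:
B(b, D) = -4
N(X) = -4
s = -24 (s = -28 - 1*(-4) = -28 + 4 = -24)
w(G) = -24/5 (w(G) = (1/5)*(-24) = -24/5)
w(-4) + 1*J(23, -19) = -24/5 + 1*23 = -24/5 + 23 = 91/5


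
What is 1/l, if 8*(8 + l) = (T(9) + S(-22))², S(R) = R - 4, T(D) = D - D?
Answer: 2/153 ≈ 0.013072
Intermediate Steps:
T(D) = 0
S(R) = -4 + R
l = 153/2 (l = -8 + (0 + (-4 - 22))²/8 = -8 + (0 - 26)²/8 = -8 + (⅛)*(-26)² = -8 + (⅛)*676 = -8 + 169/2 = 153/2 ≈ 76.500)
1/l = 1/(153/2) = 2/153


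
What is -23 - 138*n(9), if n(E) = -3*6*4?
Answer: 9913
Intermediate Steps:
n(E) = -72 (n(E) = -18*4 = -72)
-23 - 138*n(9) = -23 - 138*(-72) = -23 + 9936 = 9913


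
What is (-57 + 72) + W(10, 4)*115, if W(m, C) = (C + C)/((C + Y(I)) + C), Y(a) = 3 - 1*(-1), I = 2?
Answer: 275/3 ≈ 91.667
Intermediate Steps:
Y(a) = 4 (Y(a) = 3 + 1 = 4)
W(m, C) = 2*C/(4 + 2*C) (W(m, C) = (C + C)/((C + 4) + C) = (2*C)/((4 + C) + C) = (2*C)/(4 + 2*C) = 2*C/(4 + 2*C))
(-57 + 72) + W(10, 4)*115 = (-57 + 72) + (4/(2 + 4))*115 = 15 + (4/6)*115 = 15 + (4*(1/6))*115 = 15 + (2/3)*115 = 15 + 230/3 = 275/3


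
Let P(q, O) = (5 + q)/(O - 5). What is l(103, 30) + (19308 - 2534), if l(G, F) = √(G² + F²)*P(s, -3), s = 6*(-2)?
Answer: 16774 + 7*√11509/8 ≈ 16868.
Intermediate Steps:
s = -12
P(q, O) = (5 + q)/(-5 + O)
l(G, F) = 7*√(F² + G²)/8 (l(G, F) = √(G² + F²)*((5 - 12)/(-5 - 3)) = √(F² + G²)*(-7/(-8)) = √(F² + G²)*(-⅛*(-7)) = √(F² + G²)*(7/8) = 7*√(F² + G²)/8)
l(103, 30) + (19308 - 2534) = 7*√(30² + 103²)/8 + (19308 - 2534) = 7*√(900 + 10609)/8 + 16774 = 7*√11509/8 + 16774 = 16774 + 7*√11509/8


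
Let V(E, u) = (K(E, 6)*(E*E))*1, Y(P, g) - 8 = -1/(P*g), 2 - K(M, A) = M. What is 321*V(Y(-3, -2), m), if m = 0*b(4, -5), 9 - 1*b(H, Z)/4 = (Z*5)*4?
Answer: -8272705/72 ≈ -1.1490e+5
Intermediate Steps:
K(M, A) = 2 - M
b(H, Z) = 36 - 80*Z (b(H, Z) = 36 - 4*Z*5*4 = 36 - 4*5*Z*4 = 36 - 80*Z)
m = 0 (m = 0*(36 - 80*(-5)) = 0*(36 + 400) = 0*436 = 0)
Y(P, g) = 8 - 1/(P*g)
V(E, u) = E²*(2 - E) (V(E, u) = ((2 - E)*(E*E))*1 = ((2 - E)*E²)*1 = (E²*(2 - E))*1 = E²*(2 - E))
321*V(Y(-3, -2), m) = 321*((8 - 1/(-3*(-2)))²*(2 - (8 - 1/(-3*(-2))))) = 321*((8 - 1*(-⅓)*(-½))²*(2 - (8 - 1*(-⅓)*(-½)))) = 321*((8 - ⅙)²*(2 - (8 - ⅙))) = 321*((47/6)²*(2 - 1*47/6)) = 321*(2209*(2 - 47/6)/36) = 321*((2209/36)*(-35/6)) = 321*(-77315/216) = -8272705/72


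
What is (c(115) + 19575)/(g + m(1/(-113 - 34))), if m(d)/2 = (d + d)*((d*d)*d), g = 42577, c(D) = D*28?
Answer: 10644099742395/19881282506341 ≈ 0.53538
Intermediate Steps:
c(D) = 28*D
m(d) = 4*d**4 (m(d) = 2*((d + d)*((d*d)*d)) = 2*((2*d)*(d**2*d)) = 2*((2*d)*d**3) = 2*(2*d**4) = 4*d**4)
(c(115) + 19575)/(g + m(1/(-113 - 34))) = (28*115 + 19575)/(42577 + 4*(1/(-113 - 34))**4) = (3220 + 19575)/(42577 + 4*(1/(-147))**4) = 22795/(42577 + 4*(-1/147)**4) = 22795/(42577 + 4*(1/466948881)) = 22795/(42577 + 4/466948881) = 22795/(19881282506341/466948881) = 22795*(466948881/19881282506341) = 10644099742395/19881282506341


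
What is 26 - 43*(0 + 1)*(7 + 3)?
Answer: -404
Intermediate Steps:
26 - 43*(0 + 1)*(7 + 3) = 26 - 43*10 = 26 - 430 = -404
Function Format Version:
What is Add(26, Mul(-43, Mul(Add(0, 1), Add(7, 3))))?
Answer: -404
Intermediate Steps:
Add(26, Mul(-43, Mul(Add(0, 1), Add(7, 3)))) = Add(26, Mul(-43, Mul(1, 10))) = Add(26, Mul(-43, 10)) = Add(26, -430) = -404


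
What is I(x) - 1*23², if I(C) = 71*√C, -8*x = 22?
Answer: -529 + 71*I*√11/2 ≈ -529.0 + 117.74*I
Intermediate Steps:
x = -11/4 (x = -⅛*22 = -11/4 ≈ -2.7500)
I(x) - 1*23² = 71*√(-11/4) - 1*23² = 71*(I*√11/2) - 1*529 = 71*I*√11/2 - 529 = -529 + 71*I*√11/2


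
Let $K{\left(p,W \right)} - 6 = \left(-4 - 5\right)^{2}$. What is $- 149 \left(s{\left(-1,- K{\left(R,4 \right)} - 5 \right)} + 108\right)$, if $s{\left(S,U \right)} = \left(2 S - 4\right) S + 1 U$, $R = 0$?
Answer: $-3278$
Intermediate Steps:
$K{\left(p,W \right)} = 87$ ($K{\left(p,W \right)} = 6 + \left(-4 - 5\right)^{2} = 6 + \left(-9\right)^{2} = 6 + 81 = 87$)
$s{\left(S,U \right)} = U + S \left(-4 + 2 S\right)$ ($s{\left(S,U \right)} = \left(-4 + 2 S\right) S + U = S \left(-4 + 2 S\right) + U = U + S \left(-4 + 2 S\right)$)
$- 149 \left(s{\left(-1,- K{\left(R,4 \right)} - 5 \right)} + 108\right) = - 149 \left(\left(\left(\left(-1\right) 87 - 5\right) - -4 + 2 \left(-1\right)^{2}\right) + 108\right) = - 149 \left(\left(\left(-87 - 5\right) + 4 + 2 \cdot 1\right) + 108\right) = - 149 \left(\left(-92 + 4 + 2\right) + 108\right) = - 149 \left(-86 + 108\right) = \left(-149\right) 22 = -3278$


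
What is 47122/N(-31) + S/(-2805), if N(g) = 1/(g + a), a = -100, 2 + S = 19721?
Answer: -5771744743/935 ≈ -6.1730e+6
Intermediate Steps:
S = 19719 (S = -2 + 19721 = 19719)
N(g) = 1/(-100 + g) (N(g) = 1/(g - 100) = 1/(-100 + g))
47122/N(-31) + S/(-2805) = 47122/(1/(-100 - 31)) + 19719/(-2805) = 47122/(1/(-131)) + 19719*(-1/2805) = 47122/(-1/131) - 6573/935 = 47122*(-131) - 6573/935 = -6172982 - 6573/935 = -5771744743/935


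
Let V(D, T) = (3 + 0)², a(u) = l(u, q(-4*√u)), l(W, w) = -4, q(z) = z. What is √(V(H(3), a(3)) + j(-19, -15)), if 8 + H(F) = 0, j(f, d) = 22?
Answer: √31 ≈ 5.5678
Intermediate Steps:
a(u) = -4
H(F) = -8 (H(F) = -8 + 0 = -8)
V(D, T) = 9 (V(D, T) = 3² = 9)
√(V(H(3), a(3)) + j(-19, -15)) = √(9 + 22) = √31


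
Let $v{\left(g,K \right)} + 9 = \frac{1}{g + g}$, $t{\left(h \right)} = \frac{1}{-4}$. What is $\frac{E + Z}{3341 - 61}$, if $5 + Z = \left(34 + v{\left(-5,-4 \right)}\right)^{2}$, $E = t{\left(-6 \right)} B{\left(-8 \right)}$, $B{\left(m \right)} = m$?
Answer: $\frac{61701}{328000} \approx 0.18811$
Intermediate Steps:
$t{\left(h \right)} = - \frac{1}{4}$
$E = 2$ ($E = \left(- \frac{1}{4}\right) \left(-8\right) = 2$)
$v{\left(g,K \right)} = -9 + \frac{1}{2 g}$ ($v{\left(g,K \right)} = -9 + \frac{1}{g + g} = -9 + \frac{1}{2 g}$)
$Z = \frac{61501}{100}$ ($Z = -5 + \left(34 - \left(9 - \frac{1}{2 \left(-5\right)}\right)\right)^{2} = -5 + \left(34 + \left(-9 + \frac{1}{2} \left(- \frac{1}{5}\right)\right)\right)^{2} = -5 + \left(34 - \frac{91}{10}\right)^{2} = -5 + \left(\frac{249}{10}\right)^{2} = -5 + \frac{62001}{100} = \frac{61501}{100} \approx 615.01$)
$\frac{E + Z}{3341 - 61} = \frac{2 + \frac{61501}{100}}{3341 - 61} = \frac{61701}{100 \cdot 3280} = \frac{61701}{100} \cdot \frac{1}{3280} = \frac{61701}{328000}$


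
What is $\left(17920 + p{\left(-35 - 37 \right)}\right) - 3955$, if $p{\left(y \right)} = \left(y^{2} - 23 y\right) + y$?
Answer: $20733$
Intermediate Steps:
$p{\left(y \right)} = y^{2} - 22 y$
$\left(17920 + p{\left(-35 - 37 \right)}\right) - 3955 = \left(17920 + \left(-35 - 37\right) \left(-22 - 72\right)\right) - 3955 = \left(17920 - 72 \left(-22 - 72\right)\right) - 3955 = \left(17920 - -6768\right) - 3955 = \left(17920 + 6768\right) - 3955 = 24688 - 3955 = 20733$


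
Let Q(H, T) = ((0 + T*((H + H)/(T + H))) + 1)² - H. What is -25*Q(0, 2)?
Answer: -25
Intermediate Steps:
Q(H, T) = (1 + 2*H*T/(H + T))² - H (Q(H, T) = ((0 + T*((2*H)/(H + T))) + 1)² - H = ((0 + T*(2*H/(H + T))) + 1)² - H = ((0 + 2*H*T/(H + T)) + 1)² - H = (2*H*T/(H + T) + 1)² - H = (1 + 2*H*T/(H + T))² - H)
-25*Q(0, 2) = -25*(-1*0 + (0 + 2 + 2*0*2)²/(0 + 2)²) = -25*(0 + (0 + 2 + 0)²/2²) = -25*(0 + (¼)*2²) = -25*(0 + (¼)*4) = -25*(0 + 1) = -25*1 = -25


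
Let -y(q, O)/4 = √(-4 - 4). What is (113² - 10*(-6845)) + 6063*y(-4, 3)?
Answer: 81219 - 48504*I*√2 ≈ 81219.0 - 68595.0*I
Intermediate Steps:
y(q, O) = -8*I*√2 (y(q, O) = -4*√(-4 - 4) = -8*I*√2)
(113² - 10*(-6845)) + 6063*y(-4, 3) = (113² - 10*(-6845)) + 6063*(-8*I*√2) = (12769 + 68450) - 48504*I*√2 = 81219 - 48504*I*√2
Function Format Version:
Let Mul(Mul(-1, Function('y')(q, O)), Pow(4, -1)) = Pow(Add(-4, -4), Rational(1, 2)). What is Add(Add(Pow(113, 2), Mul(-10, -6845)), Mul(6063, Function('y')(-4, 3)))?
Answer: Add(81219, Mul(-48504, I, Pow(2, Rational(1, 2)))) ≈ Add(81219., Mul(-68595., I))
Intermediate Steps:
Function('y')(q, O) = Mul(-8, I, Pow(2, Rational(1, 2))) (Function('y')(q, O) = Mul(-4, Pow(Add(-4, -4), Rational(1, 2))) = Mul(-4, Pow(-8, Rational(1, 2))) = Mul(-4, Mul(2, I, Pow(2, Rational(1, 2)))) = Mul(-8, I, Pow(2, Rational(1, 2))))
Add(Add(Pow(113, 2), Mul(-10, -6845)), Mul(6063, Function('y')(-4, 3))) = Add(Add(Pow(113, 2), Mul(-10, -6845)), Mul(6063, Mul(-8, I, Pow(2, Rational(1, 2))))) = Add(Add(12769, 68450), Mul(-48504, I, Pow(2, Rational(1, 2)))) = Add(81219, Mul(-48504, I, Pow(2, Rational(1, 2))))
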